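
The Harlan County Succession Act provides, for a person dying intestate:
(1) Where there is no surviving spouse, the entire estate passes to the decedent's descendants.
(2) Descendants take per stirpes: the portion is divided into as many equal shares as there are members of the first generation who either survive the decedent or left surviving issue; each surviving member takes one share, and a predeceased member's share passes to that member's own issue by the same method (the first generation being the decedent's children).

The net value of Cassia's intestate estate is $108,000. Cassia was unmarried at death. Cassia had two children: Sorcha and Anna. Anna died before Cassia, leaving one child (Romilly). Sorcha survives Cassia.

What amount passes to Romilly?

The entire $108,000 passes to the descendants.
That amount ($108,000) is divided into 2 shares of $54,000: Sorcha takes $54,000; Anna's $54,000 share passes to Anna's issue.
Anna's share ($54,000) passes entirely to Romilly.

Romilly receives $54,000.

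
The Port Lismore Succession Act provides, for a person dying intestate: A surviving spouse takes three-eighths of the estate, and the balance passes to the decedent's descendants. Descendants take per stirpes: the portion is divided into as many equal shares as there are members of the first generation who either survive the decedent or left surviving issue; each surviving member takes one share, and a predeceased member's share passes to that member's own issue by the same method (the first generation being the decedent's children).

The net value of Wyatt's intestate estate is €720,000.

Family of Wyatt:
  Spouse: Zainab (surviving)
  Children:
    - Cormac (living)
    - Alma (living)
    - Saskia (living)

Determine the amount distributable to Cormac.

Zainab takes three-eighths of €720,000 = €270,000. The remaining €450,000 passes to the descendants.
The descendants' portion (€450,000) is divided into 3 shares of €150,000: Cormac, Alma, and Saskia each take €150,000.

Cormac receives €150,000.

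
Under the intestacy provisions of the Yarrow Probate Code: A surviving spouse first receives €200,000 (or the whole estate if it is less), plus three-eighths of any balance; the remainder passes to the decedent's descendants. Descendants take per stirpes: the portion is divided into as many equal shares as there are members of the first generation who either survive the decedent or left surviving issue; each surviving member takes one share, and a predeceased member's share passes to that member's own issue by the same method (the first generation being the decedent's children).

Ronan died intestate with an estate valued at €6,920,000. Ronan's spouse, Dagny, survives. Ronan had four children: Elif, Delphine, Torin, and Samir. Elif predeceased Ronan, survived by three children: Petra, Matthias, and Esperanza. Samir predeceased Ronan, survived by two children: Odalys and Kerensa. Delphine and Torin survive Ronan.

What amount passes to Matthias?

Matthias receives €350,000.

Dagny first takes €200,000, leaving a balance of €6,720,000. Dagny then takes three-eighths of the balance (€2,520,000), for a total of €2,720,000. The remaining €4,200,000 passes to the descendants.
The descendants' portion (€4,200,000) is divided into 4 shares of €1,050,000: Delphine and Torin each take €1,050,000; Elif's €1,050,000 share passes to Elif's issue; Samir's €1,050,000 share passes to Samir's issue.
Elif's share (€1,050,000) is divided into 3 shares of €350,000: Petra, Matthias, and Esperanza each take €350,000.
Samir's share (€1,050,000) is divided into 2 shares of €525,000: Odalys and Kerensa each take €525,000.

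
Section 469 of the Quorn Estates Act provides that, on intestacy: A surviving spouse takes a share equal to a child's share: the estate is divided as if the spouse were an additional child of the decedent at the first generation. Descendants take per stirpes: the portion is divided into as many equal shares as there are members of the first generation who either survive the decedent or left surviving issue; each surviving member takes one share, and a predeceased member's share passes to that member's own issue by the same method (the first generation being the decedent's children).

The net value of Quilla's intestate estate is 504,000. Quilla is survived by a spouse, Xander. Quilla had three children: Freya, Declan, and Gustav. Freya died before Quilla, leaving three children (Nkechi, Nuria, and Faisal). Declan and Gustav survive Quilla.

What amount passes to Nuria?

Nuria receives 42,000.

The spouse counts as an additional share at the children's level, so there are 4 primary shares of 126,000. Xander takes one such share (126,000).
The children's combined portion (378,000) is divided into 3 shares of 126,000: Declan and Gustav each take 126,000; Freya's 126,000 share passes to Freya's issue.
Freya's share (126,000) is divided into 3 shares of 42,000: Nkechi, Nuria, and Faisal each take 42,000.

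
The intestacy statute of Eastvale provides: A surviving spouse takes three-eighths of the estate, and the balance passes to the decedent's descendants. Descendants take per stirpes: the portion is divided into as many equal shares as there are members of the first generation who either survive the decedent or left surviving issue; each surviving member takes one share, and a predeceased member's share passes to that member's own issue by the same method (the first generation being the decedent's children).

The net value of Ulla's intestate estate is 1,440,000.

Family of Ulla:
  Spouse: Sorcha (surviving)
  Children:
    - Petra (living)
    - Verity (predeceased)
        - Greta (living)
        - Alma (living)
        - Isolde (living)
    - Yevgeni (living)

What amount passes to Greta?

Greta receives 100,000.

Sorcha takes three-eighths of 1,440,000 = 540,000. The remaining 900,000 passes to the descendants.
The descendants' portion (900,000) is divided into 3 shares of 300,000: Petra and Yevgeni each take 300,000; Verity's 300,000 share passes to Verity's issue.
Verity's share (300,000) is divided into 3 shares of 100,000: Greta, Alma, and Isolde each take 100,000.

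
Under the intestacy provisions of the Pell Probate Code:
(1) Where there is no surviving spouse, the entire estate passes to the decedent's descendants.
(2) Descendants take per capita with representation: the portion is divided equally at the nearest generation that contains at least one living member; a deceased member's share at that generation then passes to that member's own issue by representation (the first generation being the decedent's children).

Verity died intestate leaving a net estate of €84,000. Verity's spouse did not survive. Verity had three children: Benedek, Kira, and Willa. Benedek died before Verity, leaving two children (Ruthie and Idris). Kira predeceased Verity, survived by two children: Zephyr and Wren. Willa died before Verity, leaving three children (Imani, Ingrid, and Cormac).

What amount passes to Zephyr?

Zephyr receives €12,000.

The entire €84,000 passes to the descendants.
No child survives, so the initial division is made at the grandchildren's generation.
That amount (€84,000) is divided into 7 shares of €12,000: Ruthie, Idris, Zephyr, Wren, Imani, Ingrid, and Cormac each take €12,000.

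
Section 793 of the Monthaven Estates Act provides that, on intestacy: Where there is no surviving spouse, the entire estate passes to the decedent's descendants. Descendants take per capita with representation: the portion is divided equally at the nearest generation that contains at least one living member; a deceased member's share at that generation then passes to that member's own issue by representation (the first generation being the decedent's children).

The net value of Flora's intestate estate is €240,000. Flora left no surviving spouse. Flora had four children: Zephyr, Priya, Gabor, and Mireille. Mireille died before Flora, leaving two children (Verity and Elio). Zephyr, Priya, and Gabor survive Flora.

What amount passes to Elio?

Elio receives €30,000.

The entire €240,000 passes to the descendants.
That amount (€240,000) is divided into 4 shares of €60,000: Zephyr, Priya, and Gabor each take €60,000; Mireille's €60,000 share passes to Mireille's issue.
Mireille's share (€60,000) is divided into 2 shares of €30,000: Verity and Elio each take €30,000.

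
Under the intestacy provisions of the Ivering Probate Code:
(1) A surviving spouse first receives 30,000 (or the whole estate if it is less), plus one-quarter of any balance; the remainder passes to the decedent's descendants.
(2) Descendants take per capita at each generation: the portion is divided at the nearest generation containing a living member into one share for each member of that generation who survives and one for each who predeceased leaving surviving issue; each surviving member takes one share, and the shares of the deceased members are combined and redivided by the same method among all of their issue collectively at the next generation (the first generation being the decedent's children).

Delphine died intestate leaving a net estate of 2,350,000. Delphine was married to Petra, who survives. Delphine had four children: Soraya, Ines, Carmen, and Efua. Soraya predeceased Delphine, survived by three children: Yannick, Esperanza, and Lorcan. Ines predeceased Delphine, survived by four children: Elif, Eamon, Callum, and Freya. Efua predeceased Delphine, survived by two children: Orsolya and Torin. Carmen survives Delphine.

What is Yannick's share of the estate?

Petra first takes 30,000, leaving a balance of 2,320,000. Petra then takes one-quarter of the balance (580,000), for a total of 610,000. The remaining 1,740,000 passes to the descendants.
The descendants' portion (1,740,000) is divided at the children's generation into 4 shares of 435,000. Carmen takes 435,000. The 3 shares of the deceased (Soraya, Ines, and Efua) are combined into a pool of 1,305,000.
That pool (1,305,000) is divided at the grandchildren's generation equally among Yannick, Esperanza, Lorcan, Elif, Eamon, Callum, Freya, Orsolya, and Torin: 145,000 each.

Yannick receives 145,000.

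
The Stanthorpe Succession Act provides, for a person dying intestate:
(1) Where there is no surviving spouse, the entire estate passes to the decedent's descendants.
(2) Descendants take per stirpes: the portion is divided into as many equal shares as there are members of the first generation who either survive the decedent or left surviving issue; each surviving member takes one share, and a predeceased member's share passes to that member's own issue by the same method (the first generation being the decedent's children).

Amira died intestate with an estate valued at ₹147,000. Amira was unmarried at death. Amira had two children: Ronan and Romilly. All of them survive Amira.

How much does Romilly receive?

The entire ₹147,000 passes to the descendants.
That amount (₹147,000) is divided into 2 shares of ₹73,500: Ronan and Romilly each take ₹73,500.

Romilly receives ₹73,500.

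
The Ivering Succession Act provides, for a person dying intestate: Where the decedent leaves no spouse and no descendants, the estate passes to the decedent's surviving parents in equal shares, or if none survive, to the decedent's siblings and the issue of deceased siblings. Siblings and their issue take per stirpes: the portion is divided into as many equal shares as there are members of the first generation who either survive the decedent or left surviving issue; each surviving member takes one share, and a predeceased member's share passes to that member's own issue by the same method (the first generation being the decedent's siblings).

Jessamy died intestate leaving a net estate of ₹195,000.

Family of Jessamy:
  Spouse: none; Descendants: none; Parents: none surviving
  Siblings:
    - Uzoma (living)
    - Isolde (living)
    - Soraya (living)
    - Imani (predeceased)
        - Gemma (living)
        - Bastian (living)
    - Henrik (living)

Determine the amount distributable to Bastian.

Bastian receives ₹19,500.

The entire ₹195,000 passes to the siblings and their issue.
That amount (₹195,000) is divided into 5 shares of ₹39,000: Uzoma, Isolde, Soraya, and Henrik each take ₹39,000; Imani's ₹39,000 share passes to Imani's issue.
Imani's share (₹39,000) is divided into 2 shares of ₹19,500: Gemma and Bastian each take ₹19,500.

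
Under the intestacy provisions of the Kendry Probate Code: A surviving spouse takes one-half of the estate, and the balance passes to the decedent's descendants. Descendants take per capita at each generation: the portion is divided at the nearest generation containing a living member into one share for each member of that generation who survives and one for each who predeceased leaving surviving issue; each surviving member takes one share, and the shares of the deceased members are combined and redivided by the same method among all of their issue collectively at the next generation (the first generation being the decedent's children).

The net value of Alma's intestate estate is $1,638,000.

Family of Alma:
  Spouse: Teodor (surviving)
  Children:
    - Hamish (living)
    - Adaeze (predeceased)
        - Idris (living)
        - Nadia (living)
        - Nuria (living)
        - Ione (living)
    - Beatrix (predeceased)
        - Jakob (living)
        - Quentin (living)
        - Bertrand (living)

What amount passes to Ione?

Ione receives $78,000.

Teodor takes one-half of $1,638,000 = $819,000. The remaining $819,000 passes to the descendants.
The descendants' portion ($819,000) is divided at the children's generation into 3 shares of $273,000. Hamish takes $273,000. The 2 shares of the deceased (Adaeze and Beatrix) are combined into a pool of $546,000.
That pool ($546,000) is divided at the grandchildren's generation equally among Idris, Nadia, Nuria, Ione, Jakob, Quentin, and Bertrand: $78,000 each.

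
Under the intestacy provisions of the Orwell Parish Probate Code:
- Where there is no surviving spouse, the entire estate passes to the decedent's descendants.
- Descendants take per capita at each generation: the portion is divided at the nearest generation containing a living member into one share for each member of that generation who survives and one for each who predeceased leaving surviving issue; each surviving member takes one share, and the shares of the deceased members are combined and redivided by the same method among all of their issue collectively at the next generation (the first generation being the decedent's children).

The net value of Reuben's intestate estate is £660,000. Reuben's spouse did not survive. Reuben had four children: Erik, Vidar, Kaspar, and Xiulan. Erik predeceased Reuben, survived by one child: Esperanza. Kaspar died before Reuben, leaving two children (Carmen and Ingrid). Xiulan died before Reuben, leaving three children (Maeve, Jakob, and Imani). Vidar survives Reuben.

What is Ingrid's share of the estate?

Ingrid receives £82,500.

The entire £660,000 passes to the descendants.
That amount (£660,000) is divided at the children's generation into 4 shares of £165,000. Vidar takes £165,000. The 3 shares of the deceased (Erik, Kaspar, and Xiulan) are combined into a pool of £495,000.
That pool (£495,000) is divided at the grandchildren's generation equally among Esperanza, Carmen, Ingrid, Maeve, Jakob, and Imani: £82,500 each.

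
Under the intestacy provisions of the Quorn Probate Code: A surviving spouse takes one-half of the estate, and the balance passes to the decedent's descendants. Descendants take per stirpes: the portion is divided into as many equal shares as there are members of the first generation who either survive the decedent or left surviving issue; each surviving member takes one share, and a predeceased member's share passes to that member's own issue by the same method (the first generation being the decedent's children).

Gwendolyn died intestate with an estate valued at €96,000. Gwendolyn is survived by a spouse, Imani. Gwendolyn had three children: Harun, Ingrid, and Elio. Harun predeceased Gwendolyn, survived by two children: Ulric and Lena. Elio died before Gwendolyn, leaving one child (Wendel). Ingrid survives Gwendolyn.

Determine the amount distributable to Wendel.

Imani takes one-half of €96,000 = €48,000. The remaining €48,000 passes to the descendants.
The descendants' portion (€48,000) is divided into 3 shares of €16,000: Ingrid takes €16,000; Harun's €16,000 share passes to Harun's issue; Elio's €16,000 share passes to Elio's issue.
Harun's share (€16,000) is divided into 2 shares of €8,000: Ulric and Lena each take €8,000.
Elio's share (€16,000) passes entirely to Wendel.

Wendel receives €16,000.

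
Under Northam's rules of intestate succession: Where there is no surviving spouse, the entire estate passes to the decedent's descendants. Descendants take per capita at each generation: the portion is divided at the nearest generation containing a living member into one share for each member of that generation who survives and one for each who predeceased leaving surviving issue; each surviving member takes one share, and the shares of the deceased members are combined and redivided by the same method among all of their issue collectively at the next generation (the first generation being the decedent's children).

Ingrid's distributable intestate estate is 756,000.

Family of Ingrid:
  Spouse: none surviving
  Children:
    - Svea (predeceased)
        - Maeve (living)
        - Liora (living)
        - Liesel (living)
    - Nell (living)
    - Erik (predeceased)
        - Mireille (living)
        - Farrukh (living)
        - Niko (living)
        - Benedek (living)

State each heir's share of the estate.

Maeve: 72,000; Liora: 72,000; Liesel: 72,000; Nell: 252,000; Mireille: 72,000; Farrukh: 72,000; Niko: 72,000; Benedek: 72,000

The entire 756,000 passes to the descendants.
That amount (756,000) is divided at the children's generation into 3 shares of 252,000. Nell takes 252,000. The 2 shares of the deceased (Svea and Erik) are combined into a pool of 504,000.
That pool (504,000) is divided at the grandchildren's generation equally among Maeve, Liora, Liesel, Mireille, Farrukh, Niko, and Benedek: 72,000 each.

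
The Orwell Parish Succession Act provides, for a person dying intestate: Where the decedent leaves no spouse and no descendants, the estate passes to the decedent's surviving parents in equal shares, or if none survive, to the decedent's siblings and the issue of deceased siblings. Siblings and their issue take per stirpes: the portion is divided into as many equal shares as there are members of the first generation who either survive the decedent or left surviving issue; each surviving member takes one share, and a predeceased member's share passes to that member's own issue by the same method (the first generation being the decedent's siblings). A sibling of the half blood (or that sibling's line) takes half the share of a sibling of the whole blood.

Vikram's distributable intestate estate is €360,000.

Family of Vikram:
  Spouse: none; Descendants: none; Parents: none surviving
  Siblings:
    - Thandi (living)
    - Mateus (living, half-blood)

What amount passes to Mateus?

The entire €360,000 passes to the siblings and their issue.
Counting each half-blood sibling's line as half a unit, there are 3/2 units in €360,000, so one unit is €240,000. Whole-blood lines (Thandi) take €240,000 each; half-blood lines (Mateus) take €120,000 each.

Mateus receives €120,000.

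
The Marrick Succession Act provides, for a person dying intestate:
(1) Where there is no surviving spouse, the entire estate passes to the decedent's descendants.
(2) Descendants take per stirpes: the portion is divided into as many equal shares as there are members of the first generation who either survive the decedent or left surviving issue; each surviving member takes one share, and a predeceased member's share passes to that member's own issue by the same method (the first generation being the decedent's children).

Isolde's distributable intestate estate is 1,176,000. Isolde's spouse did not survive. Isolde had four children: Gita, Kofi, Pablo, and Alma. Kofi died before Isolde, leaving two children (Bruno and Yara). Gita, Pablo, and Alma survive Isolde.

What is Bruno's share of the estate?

Bruno receives 147,000.

The entire 1,176,000 passes to the descendants.
That amount (1,176,000) is divided into 4 shares of 294,000: Gita, Pablo, and Alma each take 294,000; Kofi's 294,000 share passes to Kofi's issue.
Kofi's share (294,000) is divided into 2 shares of 147,000: Bruno and Yara each take 147,000.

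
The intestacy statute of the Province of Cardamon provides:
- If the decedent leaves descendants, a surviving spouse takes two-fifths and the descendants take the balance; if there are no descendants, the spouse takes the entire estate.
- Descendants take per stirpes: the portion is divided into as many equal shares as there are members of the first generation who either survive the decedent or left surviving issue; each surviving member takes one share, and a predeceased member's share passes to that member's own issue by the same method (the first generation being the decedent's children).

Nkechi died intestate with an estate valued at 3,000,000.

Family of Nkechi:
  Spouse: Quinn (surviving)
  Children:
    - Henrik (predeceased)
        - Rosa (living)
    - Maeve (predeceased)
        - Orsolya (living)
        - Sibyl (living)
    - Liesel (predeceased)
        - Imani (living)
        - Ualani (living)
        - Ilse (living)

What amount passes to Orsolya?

Orsolya receives 300,000.

Quinn takes two-fifths of 3,000,000 = 1,200,000. The remaining 1,800,000 passes to the descendants.
The descendants' portion (1,800,000) is divided into 3 shares of 600,000: Henrik's 600,000 share passes to Henrik's issue; Maeve's 600,000 share passes to Maeve's issue; Liesel's 600,000 share passes to Liesel's issue.
Henrik's share (600,000) passes entirely to Rosa.
Maeve's share (600,000) is divided into 2 shares of 300,000: Orsolya and Sibyl each take 300,000.
Liesel's share (600,000) is divided into 3 shares of 200,000: Imani, Ualani, and Ilse each take 200,000.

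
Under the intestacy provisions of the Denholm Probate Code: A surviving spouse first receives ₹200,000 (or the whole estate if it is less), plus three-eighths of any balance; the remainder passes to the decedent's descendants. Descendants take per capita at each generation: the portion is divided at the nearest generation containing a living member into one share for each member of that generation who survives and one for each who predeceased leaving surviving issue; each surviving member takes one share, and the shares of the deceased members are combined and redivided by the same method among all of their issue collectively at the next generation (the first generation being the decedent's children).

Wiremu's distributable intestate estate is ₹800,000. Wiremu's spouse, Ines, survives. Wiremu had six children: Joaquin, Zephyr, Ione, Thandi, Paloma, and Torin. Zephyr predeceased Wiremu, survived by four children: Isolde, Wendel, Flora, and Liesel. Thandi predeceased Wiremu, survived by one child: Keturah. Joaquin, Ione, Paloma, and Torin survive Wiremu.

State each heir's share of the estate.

Ines: ₹425,000; Joaquin: ₹62,500; Isolde: ₹25,000; Wendel: ₹25,000; Flora: ₹25,000; Liesel: ₹25,000; Ione: ₹62,500; Keturah: ₹25,000; Paloma: ₹62,500; Torin: ₹62,500

Ines first takes ₹200,000, leaving a balance of ₹600,000. Ines then takes three-eighths of the balance (₹225,000), for a total of ₹425,000. The remaining ₹375,000 passes to the descendants.
The descendants' portion (₹375,000) is divided at the children's generation into 6 shares of ₹62,500. Joaquin, Ione, Paloma, and Torin each take ₹62,500. The 2 shares of the deceased (Zephyr and Thandi) are combined into a pool of ₹125,000.
That pool (₹125,000) is divided at the grandchildren's generation equally among Isolde, Wendel, Flora, Liesel, and Keturah: ₹25,000 each.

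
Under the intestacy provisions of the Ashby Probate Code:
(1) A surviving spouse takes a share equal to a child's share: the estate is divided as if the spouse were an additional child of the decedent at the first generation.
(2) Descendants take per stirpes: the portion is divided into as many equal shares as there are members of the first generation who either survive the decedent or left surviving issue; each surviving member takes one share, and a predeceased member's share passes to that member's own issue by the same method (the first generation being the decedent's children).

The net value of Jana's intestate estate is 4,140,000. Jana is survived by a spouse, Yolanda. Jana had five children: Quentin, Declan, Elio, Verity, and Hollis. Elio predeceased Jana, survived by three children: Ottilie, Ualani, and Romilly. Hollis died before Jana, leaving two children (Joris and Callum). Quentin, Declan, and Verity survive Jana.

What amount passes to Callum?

The spouse counts as an additional share at the children's level, so there are 6 primary shares of 690,000. Yolanda takes one such share (690,000).
The children's combined portion (3,450,000) is divided into 5 shares of 690,000: Quentin, Declan, and Verity each take 690,000; Elio's 690,000 share passes to Elio's issue; Hollis's 690,000 share passes to Hollis's issue.
Elio's share (690,000) is divided into 3 shares of 230,000: Ottilie, Ualani, and Romilly each take 230,000.
Hollis's share (690,000) is divided into 2 shares of 345,000: Joris and Callum each take 345,000.

Callum receives 345,000.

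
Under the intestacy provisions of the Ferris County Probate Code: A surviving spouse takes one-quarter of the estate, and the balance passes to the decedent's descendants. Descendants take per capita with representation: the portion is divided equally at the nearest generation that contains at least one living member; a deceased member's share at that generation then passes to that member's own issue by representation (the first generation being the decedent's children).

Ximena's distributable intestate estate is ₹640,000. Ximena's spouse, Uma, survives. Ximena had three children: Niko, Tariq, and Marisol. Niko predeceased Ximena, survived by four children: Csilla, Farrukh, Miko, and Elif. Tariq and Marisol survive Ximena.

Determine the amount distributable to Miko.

Miko receives ₹40,000.

Uma takes one-quarter of ₹640,000 = ₹160,000. The remaining ₹480,000 passes to the descendants.
The descendants' portion (₹480,000) is divided into 3 shares of ₹160,000: Tariq and Marisol each take ₹160,000; Niko's ₹160,000 share passes to Niko's issue.
Niko's share (₹160,000) is divided into 4 shares of ₹40,000: Csilla, Farrukh, Miko, and Elif each take ₹40,000.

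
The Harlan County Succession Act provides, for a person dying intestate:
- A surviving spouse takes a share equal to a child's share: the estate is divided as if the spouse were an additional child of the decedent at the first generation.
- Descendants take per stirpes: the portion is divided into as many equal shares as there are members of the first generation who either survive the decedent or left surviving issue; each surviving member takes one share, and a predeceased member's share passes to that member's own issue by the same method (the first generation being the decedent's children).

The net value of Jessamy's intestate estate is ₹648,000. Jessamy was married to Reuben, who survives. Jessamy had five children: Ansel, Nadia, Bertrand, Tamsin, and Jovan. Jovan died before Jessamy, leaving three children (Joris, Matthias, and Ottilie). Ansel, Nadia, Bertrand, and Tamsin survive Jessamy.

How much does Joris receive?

The spouse counts as an additional share at the children's level, so there are 6 primary shares of ₹108,000. Reuben takes one such share (₹108,000).
The children's combined portion (₹540,000) is divided into 5 shares of ₹108,000: Ansel, Nadia, Bertrand, and Tamsin each take ₹108,000; Jovan's ₹108,000 share passes to Jovan's issue.
Jovan's share (₹108,000) is divided into 3 shares of ₹36,000: Joris, Matthias, and Ottilie each take ₹36,000.

Joris receives ₹36,000.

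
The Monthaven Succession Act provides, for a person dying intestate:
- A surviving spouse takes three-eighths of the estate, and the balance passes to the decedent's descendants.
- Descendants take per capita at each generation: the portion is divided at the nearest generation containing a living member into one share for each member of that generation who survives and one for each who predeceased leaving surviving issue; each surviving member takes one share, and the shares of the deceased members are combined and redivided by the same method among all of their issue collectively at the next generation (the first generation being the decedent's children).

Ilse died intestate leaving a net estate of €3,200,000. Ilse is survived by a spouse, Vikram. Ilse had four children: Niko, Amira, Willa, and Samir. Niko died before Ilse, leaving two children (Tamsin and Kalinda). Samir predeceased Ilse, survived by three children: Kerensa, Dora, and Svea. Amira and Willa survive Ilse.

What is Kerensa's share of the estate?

Kerensa receives €200,000.

Vikram takes three-eighths of €3,200,000 = €1,200,000. The remaining €2,000,000 passes to the descendants.
The descendants' portion (€2,000,000) is divided at the children's generation into 4 shares of €500,000. Amira and Willa each take €500,000. The 2 shares of the deceased (Niko and Samir) are combined into a pool of €1,000,000.
That pool (€1,000,000) is divided at the grandchildren's generation equally among Tamsin, Kalinda, Kerensa, Dora, and Svea: €200,000 each.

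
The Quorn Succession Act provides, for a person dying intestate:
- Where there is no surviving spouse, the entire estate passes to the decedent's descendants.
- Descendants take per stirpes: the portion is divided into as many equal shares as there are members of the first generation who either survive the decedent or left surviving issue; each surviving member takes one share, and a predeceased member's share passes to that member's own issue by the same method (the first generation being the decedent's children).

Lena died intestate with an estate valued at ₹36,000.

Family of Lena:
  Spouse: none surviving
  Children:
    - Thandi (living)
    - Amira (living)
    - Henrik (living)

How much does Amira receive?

The entire ₹36,000 passes to the descendants.
That amount (₹36,000) is divided into 3 shares of ₹12,000: Thandi, Amira, and Henrik each take ₹12,000.

Amira receives ₹12,000.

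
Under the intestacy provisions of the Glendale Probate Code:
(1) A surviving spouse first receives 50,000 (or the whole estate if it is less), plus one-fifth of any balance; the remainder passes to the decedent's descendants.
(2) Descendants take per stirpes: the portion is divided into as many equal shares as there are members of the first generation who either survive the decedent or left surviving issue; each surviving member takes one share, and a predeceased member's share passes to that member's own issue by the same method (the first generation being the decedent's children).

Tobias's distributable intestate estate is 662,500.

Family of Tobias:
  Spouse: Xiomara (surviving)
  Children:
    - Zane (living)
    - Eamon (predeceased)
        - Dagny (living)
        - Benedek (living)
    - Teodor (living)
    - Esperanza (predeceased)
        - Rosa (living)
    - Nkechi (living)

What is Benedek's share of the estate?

Benedek receives 49,000.

Xiomara first takes 50,000, leaving a balance of 612,500. Xiomara then takes one-fifth of the balance (122,500), for a total of 172,500. The remaining 490,000 passes to the descendants.
The descendants' portion (490,000) is divided into 5 shares of 98,000: Zane, Teodor, and Nkechi each take 98,000; Eamon's 98,000 share passes to Eamon's issue; Esperanza's 98,000 share passes to Esperanza's issue.
Eamon's share (98,000) is divided into 2 shares of 49,000: Dagny and Benedek each take 49,000.
Esperanza's share (98,000) passes entirely to Rosa.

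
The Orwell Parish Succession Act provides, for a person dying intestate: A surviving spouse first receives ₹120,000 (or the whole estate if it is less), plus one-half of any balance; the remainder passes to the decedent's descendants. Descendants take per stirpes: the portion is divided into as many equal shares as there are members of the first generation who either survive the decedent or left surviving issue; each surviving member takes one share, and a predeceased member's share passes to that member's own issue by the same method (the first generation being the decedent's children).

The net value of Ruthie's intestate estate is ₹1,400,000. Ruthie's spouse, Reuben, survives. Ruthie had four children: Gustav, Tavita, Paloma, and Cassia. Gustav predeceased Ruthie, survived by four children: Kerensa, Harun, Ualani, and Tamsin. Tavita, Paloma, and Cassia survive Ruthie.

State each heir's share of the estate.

Reuben: ₹760,000; Kerensa: ₹40,000; Harun: ₹40,000; Ualani: ₹40,000; Tamsin: ₹40,000; Tavita: ₹160,000; Paloma: ₹160,000; Cassia: ₹160,000

Reuben first takes ₹120,000, leaving a balance of ₹1,280,000. Reuben then takes one-half of the balance (₹640,000), for a total of ₹760,000. The remaining ₹640,000 passes to the descendants.
The descendants' portion (₹640,000) is divided into 4 shares of ₹160,000: Tavita, Paloma, and Cassia each take ₹160,000; Gustav's ₹160,000 share passes to Gustav's issue.
Gustav's share (₹160,000) is divided into 4 shares of ₹40,000: Kerensa, Harun, Ualani, and Tamsin each take ₹40,000.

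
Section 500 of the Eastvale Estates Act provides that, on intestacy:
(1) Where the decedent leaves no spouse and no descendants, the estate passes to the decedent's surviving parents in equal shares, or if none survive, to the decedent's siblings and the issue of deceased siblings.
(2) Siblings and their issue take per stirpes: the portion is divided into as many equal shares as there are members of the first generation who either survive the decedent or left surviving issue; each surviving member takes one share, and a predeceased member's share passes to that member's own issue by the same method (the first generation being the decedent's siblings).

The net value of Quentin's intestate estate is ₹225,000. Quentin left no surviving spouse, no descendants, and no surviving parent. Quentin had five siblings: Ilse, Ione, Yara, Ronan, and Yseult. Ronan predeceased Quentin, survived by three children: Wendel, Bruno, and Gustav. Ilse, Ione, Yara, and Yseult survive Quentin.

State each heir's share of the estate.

The entire ₹225,000 passes to the siblings and their issue.
That amount (₹225,000) is divided into 5 shares of ₹45,000: Ilse, Ione, Yara, and Yseult each take ₹45,000; Ronan's ₹45,000 share passes to Ronan's issue.
Ronan's share (₹45,000) is divided into 3 shares of ₹15,000: Wendel, Bruno, and Gustav each take ₹15,000.

Ilse: ₹45,000; Ione: ₹45,000; Yara: ₹45,000; Wendel: ₹15,000; Bruno: ₹15,000; Gustav: ₹15,000; Yseult: ₹45,000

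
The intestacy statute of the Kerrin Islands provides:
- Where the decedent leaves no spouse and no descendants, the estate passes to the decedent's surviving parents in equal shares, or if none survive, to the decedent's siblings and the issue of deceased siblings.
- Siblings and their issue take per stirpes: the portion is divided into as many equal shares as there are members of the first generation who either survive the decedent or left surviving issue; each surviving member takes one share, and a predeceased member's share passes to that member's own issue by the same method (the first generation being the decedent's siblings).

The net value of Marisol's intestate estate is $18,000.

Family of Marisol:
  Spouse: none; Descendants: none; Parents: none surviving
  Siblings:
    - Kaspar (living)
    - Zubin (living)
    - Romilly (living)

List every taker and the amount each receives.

The entire $18,000 passes to the siblings and their issue.
That amount ($18,000) is divided into 3 shares of $6,000: Kaspar, Zubin, and Romilly each take $6,000.

Kaspar: $6,000; Zubin: $6,000; Romilly: $6,000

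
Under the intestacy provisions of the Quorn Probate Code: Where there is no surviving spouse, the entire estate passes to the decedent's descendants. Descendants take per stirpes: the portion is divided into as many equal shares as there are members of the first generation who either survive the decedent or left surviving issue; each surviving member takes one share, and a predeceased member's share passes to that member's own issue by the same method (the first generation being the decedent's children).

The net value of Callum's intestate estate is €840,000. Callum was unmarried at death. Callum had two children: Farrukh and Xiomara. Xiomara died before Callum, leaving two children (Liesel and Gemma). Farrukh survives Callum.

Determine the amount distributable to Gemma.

The entire €840,000 passes to the descendants.
That amount (€840,000) is divided into 2 shares of €420,000: Farrukh takes €420,000; Xiomara's €420,000 share passes to Xiomara's issue.
Xiomara's share (€420,000) is divided into 2 shares of €210,000: Liesel and Gemma each take €210,000.

Gemma receives €210,000.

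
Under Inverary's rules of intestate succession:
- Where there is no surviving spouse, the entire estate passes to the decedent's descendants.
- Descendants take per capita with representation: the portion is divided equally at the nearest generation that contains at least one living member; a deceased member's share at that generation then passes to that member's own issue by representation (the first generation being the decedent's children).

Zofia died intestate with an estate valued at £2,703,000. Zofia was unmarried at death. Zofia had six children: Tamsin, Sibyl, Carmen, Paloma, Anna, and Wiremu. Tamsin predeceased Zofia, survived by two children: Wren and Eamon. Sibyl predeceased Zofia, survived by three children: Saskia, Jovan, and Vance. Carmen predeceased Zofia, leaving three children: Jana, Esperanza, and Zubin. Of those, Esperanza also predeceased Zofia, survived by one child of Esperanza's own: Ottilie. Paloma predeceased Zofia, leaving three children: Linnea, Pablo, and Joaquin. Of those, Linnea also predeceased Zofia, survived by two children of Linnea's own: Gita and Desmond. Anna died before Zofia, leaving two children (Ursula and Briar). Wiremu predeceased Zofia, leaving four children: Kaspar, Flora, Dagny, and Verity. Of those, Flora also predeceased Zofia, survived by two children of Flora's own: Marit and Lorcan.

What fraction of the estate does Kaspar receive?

Kaspar receives 1/17 of the estate.

The entire £2,703,000 passes to the descendants.
No child survives, so the initial division is made at the grandchildren's generation.
That amount (£2,703,000) is divided into 17 shares of £159,000: Wren, Eamon, Saskia, Jovan, Vance, Jana, Zubin, Pablo, Joaquin, Ursula, Briar, Kaspar, Dagny, and Verity each take £159,000; Esperanza's £159,000 share passes to Esperanza's issue; Linnea's £159,000 share passes to Linnea's issue; Flora's £159,000 share passes to Flora's issue.
Esperanza's share (£159,000) passes entirely to Ottilie.
Linnea's share (£159,000) is divided into 2 shares of £79,500: Gita and Desmond each take £79,500.
Flora's share (£159,000) is divided into 2 shares of £79,500: Marit and Lorcan each take £79,500.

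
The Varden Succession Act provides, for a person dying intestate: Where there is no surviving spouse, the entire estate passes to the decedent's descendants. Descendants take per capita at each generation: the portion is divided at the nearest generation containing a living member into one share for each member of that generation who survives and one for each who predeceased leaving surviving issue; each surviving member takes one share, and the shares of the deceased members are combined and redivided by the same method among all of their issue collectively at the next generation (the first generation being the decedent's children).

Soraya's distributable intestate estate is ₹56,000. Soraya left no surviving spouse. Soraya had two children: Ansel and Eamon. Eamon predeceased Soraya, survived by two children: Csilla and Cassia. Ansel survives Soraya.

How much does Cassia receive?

The entire ₹56,000 passes to the descendants.
That amount (₹56,000) is divided at the children's generation into 2 shares of ₹28,000. Ansel takes ₹28,000. The remaining share for the deceased Eamon (₹28,000) is carried to the next generation.
That pool (₹28,000) is divided at the grandchildren's generation equally among Csilla and Cassia: ₹14,000 each.

Cassia receives ₹14,000.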